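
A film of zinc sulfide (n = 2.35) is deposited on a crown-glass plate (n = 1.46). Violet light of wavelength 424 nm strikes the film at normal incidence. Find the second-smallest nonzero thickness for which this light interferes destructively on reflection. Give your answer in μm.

0.180 μm

At the upper boundary (n = 1.0 to n = 2.35) the reflected ray undergoes a half-wave phase shift.
Bottom surface (2.35 → 1.46): reflection off a lower-index medium gives no phase shift.
Exactly one π shift → a net half-wave offset.
With one net inversion, destructive interference in reflection requires 2 n t = m λ.
The second-smallest nonzero thickness corresponds to m = 2: t = m λ / (2 n) = 2.00 × 424 / (2 × 2.35) = 180 nm.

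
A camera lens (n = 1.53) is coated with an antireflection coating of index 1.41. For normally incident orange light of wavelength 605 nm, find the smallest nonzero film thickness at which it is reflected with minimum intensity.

Ray reflecting at the top interface goes from n = 1.0 toward n = 1.41: a half-wave phase shift.
Bottom surface (1.41 → 1.53): reflection off a higher-index medium gives a half-wave phase shift.
Zero or two π shifts → no net half-wave offset.
So the condition for destructive reflection is 2 n t = (m + ½) λ.
Minimum at m = 0: t = λ / (4 n) = 605 / (4 × 1.41) = 107 nm.

107 nm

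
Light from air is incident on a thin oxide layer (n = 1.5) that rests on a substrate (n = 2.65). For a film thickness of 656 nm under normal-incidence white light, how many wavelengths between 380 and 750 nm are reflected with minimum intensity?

Top surface (1.0 → 1.5): reflection off a higher-index medium gives a half-wave phase shift.
Bottom surface (1.5 → 2.65): reflection off a higher-index medium gives a half-wave phase shift.
Net: no relative phase inversion (both shifts match).
For weak reflection here: 2 n t = (m + ½) λ.
λ = 2 n t / (m + ½) = 1968 / (m + ½) nm.
m=2: 787 nm (IR); m=3: 562 nm (visible); m=4: 437 nm (visible); m=5: 358 nm (UV).

2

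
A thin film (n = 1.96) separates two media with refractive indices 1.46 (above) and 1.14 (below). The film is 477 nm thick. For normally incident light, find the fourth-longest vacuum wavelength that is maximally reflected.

534 nm

Top surface (1.46 → 1.96): reflection off a higher-index medium gives a half-wave phase shift.
Bottom surface (1.96 → 1.14): reflection off a lower-index medium gives no phase shift.
The two reflections differ by half a wavelength.
For bright reflection here: 2 n t = (m + ½) λ.
λ = 2 n t / (m + ½). The fourth-longest wavelength is m = 3: λ = 2 × 1.96 × 477 / 3.50 = 534 nm.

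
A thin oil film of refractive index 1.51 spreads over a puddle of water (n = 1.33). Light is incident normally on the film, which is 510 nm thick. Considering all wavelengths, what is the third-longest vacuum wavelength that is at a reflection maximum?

616 nm

Top surface (1.0 → 1.51): reflection off a higher-index medium gives a half-wave phase shift.
Bottom surface (1.51 → 1.33): reflection off a lower-index medium gives no phase shift.
The two reflections differ by half a wavelength.
For maximum reflection here: 2 n t = (m + ½) λ.
λ = 2 n t / (m + ½). The third-longest wavelength is m = 2: λ = 2 × 1.51 × 510 / 2.50 = 616 nm.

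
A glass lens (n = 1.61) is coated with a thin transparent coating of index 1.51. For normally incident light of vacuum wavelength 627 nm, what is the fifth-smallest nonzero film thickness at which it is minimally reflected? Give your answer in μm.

0.934 μm

At the upper boundary (n = 1.0 to n = 1.51) the reflected ray undergoes a half-wave phase shift.
At the lower boundary (n = 1.51 to n = 1.61) the reflected ray undergoes a half-wave phase shift.
The two reflections carry the same phase change, so no net offset.
For weak reflection here: 2 n t = (m + ½) λ.
The fifth-smallest nonzero thickness corresponds to m = 4: t = (m + ½) λ / (2 n) = 4.50 × 627 / (2 × 1.51) = 934 nm.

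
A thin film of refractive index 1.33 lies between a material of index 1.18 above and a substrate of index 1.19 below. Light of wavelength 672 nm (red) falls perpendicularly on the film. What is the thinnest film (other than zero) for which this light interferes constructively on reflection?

At the upper boundary (n = 1.18 to n = 1.33) the reflected ray undergoes a half-wave phase shift.
At the lower boundary (n = 1.33 to n = 1.19) the reflected ray undergoes no phase shift.
Exactly one π shift → a net half-wave offset.
With one net inversion, constructive interference in reflection requires 2 n t = (m + ½) λ.
Minimum at m = 0: t = λ / (4 n) = 672 / (4 × 1.33) = 126 nm.

126 nm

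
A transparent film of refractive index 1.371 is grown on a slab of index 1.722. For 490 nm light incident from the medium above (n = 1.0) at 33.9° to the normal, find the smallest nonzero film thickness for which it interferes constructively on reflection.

At the upper boundary (n = 1.0 to n = 1.371) the reflected ray undergoes a half-wave phase shift.
Ray reflecting at the bottom interface goes from n = 1.371 toward n = 1.722: a half-wave phase shift.
Net: no relative phase inversion (both shifts match).
For bright reflection here: 2 n t cos θ_r = m λ.
Snell's law: 1.0 sin 33.9° = 1.371 sin θ_r → sin θ_r = 0.407, cos θ_r = 0.914.
Minimum nonzero at m = 1: t = λ / (2 n cos θ_r) = 490 / (2 × 1.371 × 0.914) = 196 nm.

196 nm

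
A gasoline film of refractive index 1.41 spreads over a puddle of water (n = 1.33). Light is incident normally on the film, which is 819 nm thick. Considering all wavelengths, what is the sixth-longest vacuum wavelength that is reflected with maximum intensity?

At the upper boundary (n = 1.0 to n = 1.41) the reflected ray undergoes a half-wave phase shift.
Ray reflecting at the bottom interface goes from n = 1.41 toward n = 1.33: no phase shift.
Net: one phase inversion between the two reflected rays.
For bright reflection here: 2 n t = (m + ½) λ.
λ = 2 n t / (m + ½). The sixth-longest wavelength is m = 5: λ = 2 × 1.41 × 819 / 5.50 = 420 nm.

420 nm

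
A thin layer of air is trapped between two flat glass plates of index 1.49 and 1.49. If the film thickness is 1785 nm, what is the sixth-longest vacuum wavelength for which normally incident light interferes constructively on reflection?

Ray reflecting at the top interface goes from n = 1.49 toward n = 1.0: no phase shift.
At the lower boundary (n = 1.0 to n = 1.49) the reflected ray undergoes a half-wave phase shift.
The two reflections differ by half a wavelength.
For bright reflection here: 2 n t = (m + ½) λ.
λ = 2 n t / (m + ½). The sixth-longest wavelength is m = 5: λ = 2 × 1.0 × 1785 / 5.50 = 649 nm.

649 nm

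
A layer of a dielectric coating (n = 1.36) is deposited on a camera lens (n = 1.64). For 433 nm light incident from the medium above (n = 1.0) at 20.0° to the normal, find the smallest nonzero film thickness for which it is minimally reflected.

At the upper boundary (n = 1.0 to n = 1.36) the reflected ray undergoes a half-wave phase shift.
At the lower boundary (n = 1.36 to n = 1.64) the reflected ray undergoes a half-wave phase shift.
Net: no relative phase inversion (both shifts match).
For weak reflection here: 2 n t cos θ_r = (m + ½) λ.
Snell's law: 1.0 sin 20.0° = 1.36 sin θ_r → sin θ_r = 0.251, cos θ_r = 0.968.
Minimum at m = 0: t = λ / (4 n cos θ_r) = 433 / (4 × 1.36 × 0.968) = 82.2 nm.

82.2 nm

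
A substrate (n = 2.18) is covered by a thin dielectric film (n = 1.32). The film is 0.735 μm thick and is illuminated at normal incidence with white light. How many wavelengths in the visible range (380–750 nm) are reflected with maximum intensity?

3

Top surface (1.0 → 1.32): reflection off a higher-index medium gives a half-wave phase shift.
At the lower boundary (n = 1.32 to n = 2.18) the reflected ray undergoes a half-wave phase shift.
Zero or two π shifts → no net half-wave offset.
So the condition for constructive reflection is 2 n t = m λ.
λ = 2 n t / m = 1940 / m nm.
m=2: 970 nm (IR); m=3: 647 nm (visible); m=4: 485 nm (visible); m=5: 388 nm (visible); m=6: 323 nm (UV).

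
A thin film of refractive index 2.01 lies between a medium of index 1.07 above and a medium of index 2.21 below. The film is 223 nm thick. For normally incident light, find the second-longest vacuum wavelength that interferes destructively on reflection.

At the upper boundary (n = 1.07 to n = 2.01) the reflected ray undergoes a half-wave phase shift.
At the lower boundary (n = 2.01 to n = 2.21) the reflected ray undergoes a half-wave phase shift.
Net: no relative phase inversion (both shifts match).
With no net inversion, destructive interference in reflection requires 2 n t = (m + ½) λ.
λ = 2 n t / (m + ½). The second-longest wavelength is m = 1: λ = 2 × 2.01 × 223 / 1.50 = 598 nm.

598 nm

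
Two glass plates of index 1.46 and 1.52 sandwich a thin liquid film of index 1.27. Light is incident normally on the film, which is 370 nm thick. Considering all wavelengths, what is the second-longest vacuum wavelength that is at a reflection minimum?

At the upper boundary (n = 1.46 to n = 1.27) the reflected ray undergoes no phase shift.
Bottom surface (1.27 → 1.52): reflection off a higher-index medium gives a half-wave phase shift.
Exactly one π shift → a net half-wave offset.
With one net inversion, destructive interference in reflection requires 2 n t = m λ.
λ = 2 n t / m. The second-longest wavelength is m = 2: λ = 2 × 1.27 × 370 / 2.00 = 470 nm.

470 nm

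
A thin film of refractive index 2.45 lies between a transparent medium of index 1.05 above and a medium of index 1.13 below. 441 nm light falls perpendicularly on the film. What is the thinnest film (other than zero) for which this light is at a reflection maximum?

Ray reflecting at the top interface goes from n = 1.05 toward n = 2.45: a half-wave phase shift.
At the lower boundary (n = 2.45 to n = 1.13) the reflected ray undergoes no phase shift.
Net: one phase inversion between the two reflected rays.
So the condition for constructive reflection is 2 n t = (m + ½) λ.
Minimum at m = 0: t = λ / (4 n) = 441 / (4 × 2.45) = 45.0 nm.

45.0 nm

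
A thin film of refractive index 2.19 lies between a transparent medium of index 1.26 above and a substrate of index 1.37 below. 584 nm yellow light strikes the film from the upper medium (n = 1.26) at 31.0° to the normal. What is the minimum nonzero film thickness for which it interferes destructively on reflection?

Ray reflecting at the top interface goes from n = 1.26 toward n = 2.19: a half-wave phase shift.
At the lower boundary (n = 2.19 to n = 1.37) the reflected ray undergoes no phase shift.
Net: one phase inversion between the two reflected rays.
For minimum reflection here: 2 n t cos θ_r = m λ.
Snell's law: 1.26 sin 31.0° = 2.19 sin θ_r → sin θ_r = 0.296, cos θ_r = 0.955.
Minimum nonzero at m = 1: t = λ / (2 n cos θ_r) = 584 / (2 × 2.19 × 0.955) = 140 nm.

140 nm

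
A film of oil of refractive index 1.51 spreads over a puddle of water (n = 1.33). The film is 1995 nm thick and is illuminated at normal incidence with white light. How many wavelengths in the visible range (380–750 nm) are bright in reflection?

8

Top surface (1.0 → 1.51): reflection off a higher-index medium gives a half-wave phase shift.
Bottom surface (1.51 → 1.33): reflection off a lower-index medium gives no phase shift.
The two reflections differ by half a wavelength.
For maximum reflection here: 2 n t = (m + ½) λ.
λ = 2 n t / (m + ½) = 6025 / (m + ½) nm.
m=7: 803 nm (IR); m=8: 709 nm (visible); m=9: 634 nm (visible); m=10: 574 nm (visible); m=11: 524 nm (visible); m=12: 482 nm (visible); m=13: 446 nm (visible); m=14: 416 nm (visible); m=15: 389 nm (visible); m=16: 365 nm (UV).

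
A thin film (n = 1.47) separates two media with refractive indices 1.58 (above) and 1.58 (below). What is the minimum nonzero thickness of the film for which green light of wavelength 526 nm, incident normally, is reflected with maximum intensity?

89.5 nm

Top surface (1.58 → 1.47): reflection off a lower-index medium gives no phase shift.
Ray reflecting at the bottom interface goes from n = 1.47 toward n = 1.58: a half-wave phase shift.
Exactly one π shift → a net half-wave offset.
So the condition for constructive reflection is 2 n t = (m + ½) λ.
Minimum at m = 0: t = λ / (4 n) = 526 / (4 × 1.47) = 89.5 nm.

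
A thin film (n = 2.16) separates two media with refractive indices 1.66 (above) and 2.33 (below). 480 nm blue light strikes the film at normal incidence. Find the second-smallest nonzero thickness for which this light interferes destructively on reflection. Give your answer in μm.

Ray reflecting at the top interface goes from n = 1.66 toward n = 2.16: a half-wave phase shift.
Bottom surface (2.16 → 2.33): reflection off a higher-index medium gives a half-wave phase shift.
The two reflections carry the same phase change, so no net offset.
So the condition for destructive reflection is 2 n t = (m + ½) λ.
The second-smallest nonzero thickness corresponds to m = 1: t = (m + ½) λ / (2 n) = 1.50 × 480 / (2 × 2.16) = 167 nm.

0.167 μm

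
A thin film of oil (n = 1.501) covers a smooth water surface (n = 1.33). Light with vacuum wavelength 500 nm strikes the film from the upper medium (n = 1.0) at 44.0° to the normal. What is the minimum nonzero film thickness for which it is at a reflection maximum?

93.9 nm

Ray reflecting at the top interface goes from n = 1.0 toward n = 1.501: a half-wave phase shift.
At the lower boundary (n = 1.501 to n = 1.33) the reflected ray undergoes no phase shift.
The two reflections differ by half a wavelength.
With one net inversion, constructive interference in reflection requires 2 n t cos θ_r = (m + ½) λ.
Snell's law: 1.0 sin 44.0° = 1.501 sin θ_r → sin θ_r = 0.463, cos θ_r = 0.886.
Minimum at m = 0: t = λ / (4 n cos θ_r) = 500 / (4 × 1.501 × 0.886) = 93.9 nm.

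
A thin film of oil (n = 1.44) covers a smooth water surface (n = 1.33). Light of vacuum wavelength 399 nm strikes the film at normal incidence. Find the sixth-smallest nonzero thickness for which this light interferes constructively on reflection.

Ray reflecting at the top interface goes from n = 1.0 toward n = 1.44: a half-wave phase shift.
Ray reflecting at the bottom interface goes from n = 1.44 toward n = 1.33: no phase shift.
Net: one phase inversion between the two reflected rays.
For strong reflection here: 2 n t = (m + ½) λ.
The sixth-smallest nonzero thickness corresponds to m = 5: t = (m + ½) λ / (2 n) = 5.50 × 399 / (2 × 1.44) = 762 nm.

762 nm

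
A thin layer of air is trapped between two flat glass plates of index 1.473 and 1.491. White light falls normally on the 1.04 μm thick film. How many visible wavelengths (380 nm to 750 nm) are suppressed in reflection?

3

Ray reflecting at the top interface goes from n = 1.473 toward n = 1.0: no phase shift.
At the lower boundary (n = 1.0 to n = 1.491) the reflected ray undergoes a half-wave phase shift.
Net: one phase inversion between the two reflected rays.
So the condition for destructive reflection is 2 n t = m λ.
λ = 2 n t / m = 2080 / m nm.
m=2: 1040 nm (IR); m=3: 693 nm (visible); m=4: 520 nm (visible); m=5: 416 nm (visible); m=6: 347 nm (UV).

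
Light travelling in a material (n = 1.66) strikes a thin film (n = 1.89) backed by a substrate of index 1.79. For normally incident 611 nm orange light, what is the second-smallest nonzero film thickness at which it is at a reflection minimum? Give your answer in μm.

At the upper boundary (n = 1.66 to n = 1.89) the reflected ray undergoes a half-wave phase shift.
Bottom surface (1.89 → 1.79): reflection off a lower-index medium gives no phase shift.
Exactly one π shift → a net half-wave offset.
With one net inversion, destructive interference in reflection requires 2 n t = m λ.
The second-smallest nonzero thickness corresponds to m = 2: t = m λ / (2 n) = 2.00 × 611 / (2 × 1.89) = 323 nm.

0.323 μm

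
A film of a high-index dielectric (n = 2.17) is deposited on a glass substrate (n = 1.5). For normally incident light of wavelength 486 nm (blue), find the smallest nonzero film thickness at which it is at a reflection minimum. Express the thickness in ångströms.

At the upper boundary (n = 1.0 to n = 2.17) the reflected ray undergoes a half-wave phase shift.
At the lower boundary (n = 2.17 to n = 1.5) the reflected ray undergoes no phase shift.
Net: one phase inversion between the two reflected rays.
So the condition for destructive reflection is 2 n t = m λ.
Minimum nonzero at m = 1: t = λ / (2 n) = 486 / (2 × 2.17) = 112 nm.

1120 Å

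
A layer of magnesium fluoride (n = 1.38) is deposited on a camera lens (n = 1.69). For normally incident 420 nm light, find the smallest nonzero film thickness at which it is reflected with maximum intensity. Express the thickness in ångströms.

At the upper boundary (n = 1.0 to n = 1.38) the reflected ray undergoes a half-wave phase shift.
At the lower boundary (n = 1.38 to n = 1.69) the reflected ray undergoes a half-wave phase shift.
Net: no relative phase inversion (both shifts match).
For bright reflection here: 2 n t = m λ.
Minimum nonzero at m = 1: t = λ / (2 n) = 420 / (2 × 1.38) = 152 nm.

1522 Å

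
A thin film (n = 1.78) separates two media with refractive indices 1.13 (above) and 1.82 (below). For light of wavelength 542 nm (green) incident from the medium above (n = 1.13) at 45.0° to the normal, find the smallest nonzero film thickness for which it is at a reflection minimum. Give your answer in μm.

At the upper boundary (n = 1.13 to n = 1.78) the reflected ray undergoes a half-wave phase shift.
Bottom surface (1.78 → 1.82): reflection off a higher-index medium gives a half-wave phase shift.
Net: no relative phase inversion (both shifts match).
For dark reflection here: 2 n t cos θ_r = (m + ½) λ.
Snell's law: 1.13 sin 45.0° = 1.78 sin θ_r → sin θ_r = 0.449, cos θ_r = 0.894.
Minimum at m = 0: t = λ / (4 n cos θ_r) = 542 / (4 × 1.78 × 0.894) = 85.2 nm.

0.0852 μm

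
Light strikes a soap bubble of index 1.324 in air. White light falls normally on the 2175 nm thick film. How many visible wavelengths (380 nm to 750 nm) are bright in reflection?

7

Top surface (1.0 → 1.324): reflection off a higher-index medium gives a half-wave phase shift.
Ray reflecting at the bottom interface goes from n = 1.324 toward n = 1.0: no phase shift.
Net: one phase inversion between the two reflected rays.
So the condition for constructive reflection is 2 n t = (m + ½) λ.
λ = 2 n t / (m + ½) = 5759 / (m + ½) nm.
m=7: 768 nm (IR); m=8: 678 nm (visible); m=9: 606 nm (visible); m=10: 549 nm (visible); m=11: 501 nm (visible); m=12: 461 nm (visible); m=13: 427 nm (visible); m=14: 397 nm (visible); m=15: 372 nm (UV).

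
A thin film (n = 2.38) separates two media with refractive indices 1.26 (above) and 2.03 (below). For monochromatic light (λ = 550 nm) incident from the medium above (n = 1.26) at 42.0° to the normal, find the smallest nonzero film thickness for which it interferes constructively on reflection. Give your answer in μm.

Top surface (1.26 → 2.38): reflection off a higher-index medium gives a half-wave phase shift.
At the lower boundary (n = 2.38 to n = 2.03) the reflected ray undergoes no phase shift.
Net: one phase inversion between the two reflected rays.
With one net inversion, constructive interference in reflection requires 2 n t cos θ_r = (m + ½) λ.
Snell's law: 1.26 sin 42.0° = 2.38 sin θ_r → sin θ_r = 0.354, cos θ_r = 0.935.
Minimum at m = 0: t = λ / (4 n cos θ_r) = 550 / (4 × 2.38 × 0.935) = 61.8 nm.

0.0618 μm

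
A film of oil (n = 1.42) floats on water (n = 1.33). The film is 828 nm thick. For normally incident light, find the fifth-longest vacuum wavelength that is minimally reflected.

470 nm

At the upper boundary (n = 1.0 to n = 1.42) the reflected ray undergoes a half-wave phase shift.
At the lower boundary (n = 1.42 to n = 1.33) the reflected ray undergoes no phase shift.
Net: one phase inversion between the two reflected rays.
So the condition for destructive reflection is 2 n t = m λ.
λ = 2 n t / m. The fifth-longest wavelength is m = 5: λ = 2 × 1.42 × 828 / 5.00 = 470 nm.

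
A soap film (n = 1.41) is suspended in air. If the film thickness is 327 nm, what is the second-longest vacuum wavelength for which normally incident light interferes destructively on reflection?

461 nm

At the upper boundary (n = 1.0 to n = 1.41) the reflected ray undergoes a half-wave phase shift.
At the lower boundary (n = 1.41 to n = 1.0) the reflected ray undergoes no phase shift.
The two reflections differ by half a wavelength.
For weak reflection here: 2 n t = m λ.
λ = 2 n t / m. The second-longest wavelength is m = 2: λ = 2 × 1.41 × 327 / 2.00 = 461 nm.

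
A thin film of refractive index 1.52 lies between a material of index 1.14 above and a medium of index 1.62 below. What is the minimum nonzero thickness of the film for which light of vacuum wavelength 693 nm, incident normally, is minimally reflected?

114 nm

Ray reflecting at the top interface goes from n = 1.14 toward n = 1.52: a half-wave phase shift.
At the lower boundary (n = 1.52 to n = 1.62) the reflected ray undergoes a half-wave phase shift.
The two reflections carry the same phase change, so no net offset.
For minimum reflection here: 2 n t = (m + ½) λ.
Minimum at m = 0: t = λ / (4 n) = 693 / (4 × 1.52) = 114 nm.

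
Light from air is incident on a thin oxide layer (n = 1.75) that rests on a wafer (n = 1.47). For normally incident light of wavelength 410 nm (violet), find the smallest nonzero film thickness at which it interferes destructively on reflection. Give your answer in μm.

At the upper boundary (n = 1.0 to n = 1.75) the reflected ray undergoes a half-wave phase shift.
At the lower boundary (n = 1.75 to n = 1.47) the reflected ray undergoes no phase shift.
Net: one phase inversion between the two reflected rays.
For dark reflection here: 2 n t = m λ.
Minimum nonzero at m = 1: t = λ / (2 n) = 410 / (2 × 1.75) = 117 nm.

0.117 μm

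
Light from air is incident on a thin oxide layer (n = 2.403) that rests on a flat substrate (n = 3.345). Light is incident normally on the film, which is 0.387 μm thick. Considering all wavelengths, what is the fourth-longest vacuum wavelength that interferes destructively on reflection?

Top surface (1.0 → 2.403): reflection off a higher-index medium gives a half-wave phase shift.
Bottom surface (2.403 → 3.345): reflection off a higher-index medium gives a half-wave phase shift.
Zero or two π shifts → no net half-wave offset.
So the condition for destructive reflection is 2 n t = (m + ½) λ.
λ = 2 n t / (m + ½). The fourth-longest wavelength is m = 3: λ = 2 × 2.403 × 387 / 3.50 = 531 nm.

531 nm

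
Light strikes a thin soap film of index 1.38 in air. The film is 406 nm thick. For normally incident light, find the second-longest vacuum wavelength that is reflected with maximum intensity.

Top surface (1.0 → 1.38): reflection off a higher-index medium gives a half-wave phase shift.
Bottom surface (1.38 → 1.0): reflection off a lower-index medium gives no phase shift.
The two reflections differ by half a wavelength.
For bright reflection here: 2 n t = (m + ½) λ.
λ = 2 n t / (m + ½). The second-longest wavelength is m = 1: λ = 2 × 1.38 × 406 / 1.50 = 747 nm.

747 nm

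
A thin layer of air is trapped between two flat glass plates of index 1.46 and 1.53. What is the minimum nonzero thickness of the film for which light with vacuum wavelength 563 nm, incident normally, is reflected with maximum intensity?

Top surface (1.46 → 1.0): reflection off a lower-index medium gives no phase shift.
Ray reflecting at the bottom interface goes from n = 1.0 toward n = 1.53: a half-wave phase shift.
Exactly one π shift → a net half-wave offset.
With one net inversion, constructive interference in reflection requires 2 n t = (m + ½) λ.
Minimum at m = 0: t = λ / (4 n) = 563 / (4 × 1.0) = 141 nm.

141 nm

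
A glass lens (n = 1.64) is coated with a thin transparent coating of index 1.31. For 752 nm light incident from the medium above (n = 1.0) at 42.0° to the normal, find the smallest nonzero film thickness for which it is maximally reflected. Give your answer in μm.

0.334 μm

Ray reflecting at the top interface goes from n = 1.0 toward n = 1.31: a half-wave phase shift.
At the lower boundary (n = 1.31 to n = 1.64) the reflected ray undergoes a half-wave phase shift.
Net: no relative phase inversion (both shifts match).
For maximum reflection here: 2 n t cos θ_r = m λ.
Snell's law: 1.0 sin 42.0° = 1.31 sin θ_r → sin θ_r = 0.511, cos θ_r = 0.860.
Minimum nonzero at m = 1: t = λ / (2 n cos θ_r) = 752 / (2 × 1.31 × 0.860) = 334 nm.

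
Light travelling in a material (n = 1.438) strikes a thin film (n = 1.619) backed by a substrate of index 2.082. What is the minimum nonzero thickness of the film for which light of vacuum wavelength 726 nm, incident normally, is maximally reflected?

224 nm

At the upper boundary (n = 1.438 to n = 1.619) the reflected ray undergoes a half-wave phase shift.
At the lower boundary (n = 1.619 to n = 2.082) the reflected ray undergoes a half-wave phase shift.
Zero or two π shifts → no net half-wave offset.
So the condition for constructive reflection is 2 n t = m λ.
Minimum nonzero at m = 1: t = λ / (2 n) = 726 / (2 × 1.619) = 224 nm.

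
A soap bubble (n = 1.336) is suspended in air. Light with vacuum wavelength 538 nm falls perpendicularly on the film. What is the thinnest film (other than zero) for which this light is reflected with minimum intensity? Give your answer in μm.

0.201 μm

Top surface (1.0 → 1.336): reflection off a higher-index medium gives a half-wave phase shift.
Ray reflecting at the bottom interface goes from n = 1.336 toward n = 1.0: no phase shift.
Exactly one π shift → a net half-wave offset.
For dark reflection here: 2 n t = m λ.
Minimum nonzero at m = 1: t = λ / (2 n) = 538 / (2 × 1.336) = 201 nm.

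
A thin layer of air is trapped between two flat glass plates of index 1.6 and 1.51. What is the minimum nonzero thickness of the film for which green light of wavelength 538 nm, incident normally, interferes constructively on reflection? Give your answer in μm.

0.135 μm

Ray reflecting at the top interface goes from n = 1.6 toward n = 1.0: no phase shift.
Ray reflecting at the bottom interface goes from n = 1.0 toward n = 1.51: a half-wave phase shift.
The two reflections differ by half a wavelength.
So the condition for constructive reflection is 2 n t = (m + ½) λ.
Minimum at m = 0: t = λ / (4 n) = 538 / (4 × 1.0) = 135 nm.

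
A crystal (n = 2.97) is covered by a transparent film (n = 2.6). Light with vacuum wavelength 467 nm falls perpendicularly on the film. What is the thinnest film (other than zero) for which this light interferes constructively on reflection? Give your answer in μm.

Top surface (1.0 → 2.6): reflection off a higher-index medium gives a half-wave phase shift.
At the lower boundary (n = 2.6 to n = 2.97) the reflected ray undergoes a half-wave phase shift.
Zero or two π shifts → no net half-wave offset.
With no net inversion, constructive interference in reflection requires 2 n t = m λ.
Minimum nonzero at m = 1: t = λ / (2 n) = 467 / (2 × 2.6) = 89.8 nm.

0.0898 μm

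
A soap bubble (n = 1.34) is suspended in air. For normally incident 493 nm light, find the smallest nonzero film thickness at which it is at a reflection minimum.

At the upper boundary (n = 1.0 to n = 1.34) the reflected ray undergoes a half-wave phase shift.
Ray reflecting at the bottom interface goes from n = 1.34 toward n = 1.0: no phase shift.
Exactly one π shift → a net half-wave offset.
With one net inversion, destructive interference in reflection requires 2 n t = m λ.
Minimum nonzero at m = 1: t = λ / (2 n) = 493 / (2 × 1.34) = 184 nm.

184 nm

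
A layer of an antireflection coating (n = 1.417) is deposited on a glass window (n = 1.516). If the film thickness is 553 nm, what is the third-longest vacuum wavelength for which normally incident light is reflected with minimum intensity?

627 nm

Ray reflecting at the top interface goes from n = 1.0 toward n = 1.417: a half-wave phase shift.
Bottom surface (1.417 → 1.516): reflection off a higher-index medium gives a half-wave phase shift.
Net: no relative phase inversion (both shifts match).
So the condition for destructive reflection is 2 n t = (m + ½) λ.
λ = 2 n t / (m + ½). The third-longest wavelength is m = 2: λ = 2 × 1.417 × 553 / 2.50 = 627 nm.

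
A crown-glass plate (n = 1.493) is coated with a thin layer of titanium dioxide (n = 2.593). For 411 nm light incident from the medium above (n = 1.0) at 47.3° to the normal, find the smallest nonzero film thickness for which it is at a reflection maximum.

Top surface (1.0 → 2.593): reflection off a higher-index medium gives a half-wave phase shift.
Ray reflecting at the bottom interface goes from n = 2.593 toward n = 1.493: no phase shift.
Net: one phase inversion between the two reflected rays.
For maximum reflection here: 2 n t cos θ_r = (m + ½) λ.
Snell's law: 1.0 sin 47.3° = 2.593 sin θ_r → sin θ_r = 0.283, cos θ_r = 0.959.
Minimum at m = 0: t = λ / (4 n cos θ_r) = 411 / (4 × 2.593 × 0.959) = 41.3 nm.

41.3 nm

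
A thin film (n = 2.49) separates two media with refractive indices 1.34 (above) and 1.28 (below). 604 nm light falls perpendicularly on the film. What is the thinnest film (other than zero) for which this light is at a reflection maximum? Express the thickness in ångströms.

Top surface (1.34 → 2.49): reflection off a higher-index medium gives a half-wave phase shift.
At the lower boundary (n = 2.49 to n = 1.28) the reflected ray undergoes no phase shift.
Exactly one π shift → a net half-wave offset.
For strong reflection here: 2 n t = (m + ½) λ.
Minimum at m = 0: t = λ / (4 n) = 604 / (4 × 2.49) = 60.6 nm.

606 Å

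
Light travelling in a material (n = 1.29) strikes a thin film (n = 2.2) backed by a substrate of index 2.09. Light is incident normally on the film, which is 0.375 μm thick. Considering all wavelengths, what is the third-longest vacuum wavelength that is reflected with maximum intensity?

660 nm

Top surface (1.29 → 2.2): reflection off a higher-index medium gives a half-wave phase shift.
Ray reflecting at the bottom interface goes from n = 2.2 toward n = 2.09: no phase shift.
The two reflections differ by half a wavelength.
So the condition for constructive reflection is 2 n t = (m + ½) λ.
λ = 2 n t / (m + ½). The third-longest wavelength is m = 2: λ = 2 × 2.2 × 375 / 2.50 = 660 nm.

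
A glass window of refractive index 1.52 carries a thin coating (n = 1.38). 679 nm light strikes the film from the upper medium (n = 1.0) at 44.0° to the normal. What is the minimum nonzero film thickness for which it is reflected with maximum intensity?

At the upper boundary (n = 1.0 to n = 1.38) the reflected ray undergoes a half-wave phase shift.
Bottom surface (1.38 → 1.52): reflection off a higher-index medium gives a half-wave phase shift.
Zero or two π shifts → no net half-wave offset.
With no net inversion, constructive interference in reflection requires 2 n t cos θ_r = m λ.
Snell's law: 1.0 sin 44.0° = 1.38 sin θ_r → sin θ_r = 0.503, cos θ_r = 0.864.
Minimum nonzero at m = 1: t = λ / (2 n cos θ_r) = 679 / (2 × 1.38 × 0.864) = 285 nm.

285 nm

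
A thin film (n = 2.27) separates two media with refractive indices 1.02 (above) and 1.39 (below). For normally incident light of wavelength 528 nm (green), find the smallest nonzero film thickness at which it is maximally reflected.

Top surface (1.02 → 2.27): reflection off a higher-index medium gives a half-wave phase shift.
Bottom surface (2.27 → 1.39): reflection off a lower-index medium gives no phase shift.
Net: one phase inversion between the two reflected rays.
For bright reflection here: 2 n t = (m + ½) λ.
Minimum at m = 0: t = λ / (4 n) = 528 / (4 × 2.27) = 58.1 nm.

58.1 nm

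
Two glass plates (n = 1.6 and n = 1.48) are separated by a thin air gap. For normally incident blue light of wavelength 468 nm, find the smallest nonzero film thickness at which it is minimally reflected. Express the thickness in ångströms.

2340 Å

At the upper boundary (n = 1.6 to n = 1.0) the reflected ray undergoes no phase shift.
Ray reflecting at the bottom interface goes from n = 1.0 toward n = 1.48: a half-wave phase shift.
Exactly one π shift → a net half-wave offset.
So the condition for destructive reflection is 2 n t = m λ.
Minimum nonzero at m = 1: t = λ / (2 n) = 468 / (2 × 1.0) = 234 nm.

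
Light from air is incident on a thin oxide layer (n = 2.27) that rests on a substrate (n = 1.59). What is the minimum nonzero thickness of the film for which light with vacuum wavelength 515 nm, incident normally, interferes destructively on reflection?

Top surface (1.0 → 2.27): reflection off a higher-index medium gives a half-wave phase shift.
Ray reflecting at the bottom interface goes from n = 2.27 toward n = 1.59: no phase shift.
Net: one phase inversion between the two reflected rays.
With one net inversion, destructive interference in reflection requires 2 n t = m λ.
Minimum nonzero at m = 1: t = λ / (2 n) = 515 / (2 × 2.27) = 113 nm.

113 nm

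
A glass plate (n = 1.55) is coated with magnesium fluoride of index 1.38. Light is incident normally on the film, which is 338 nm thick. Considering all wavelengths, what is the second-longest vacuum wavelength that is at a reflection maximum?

Ray reflecting at the top interface goes from n = 1.0 toward n = 1.38: a half-wave phase shift.
Ray reflecting at the bottom interface goes from n = 1.38 toward n = 1.55: a half-wave phase shift.
The two reflections carry the same phase change, so no net offset.
So the condition for constructive reflection is 2 n t = m λ.
λ = 2 n t / m. The second-longest wavelength is m = 2: λ = 2 × 1.38 × 338 / 2.00 = 466 nm.

466 nm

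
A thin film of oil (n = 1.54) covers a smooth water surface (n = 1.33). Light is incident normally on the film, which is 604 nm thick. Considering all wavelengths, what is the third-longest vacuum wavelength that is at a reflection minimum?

620 nm

At the upper boundary (n = 1.0 to n = 1.54) the reflected ray undergoes a half-wave phase shift.
At the lower boundary (n = 1.54 to n = 1.33) the reflected ray undergoes no phase shift.
Exactly one π shift → a net half-wave offset.
So the condition for destructive reflection is 2 n t = m λ.
λ = 2 n t / m. The third-longest wavelength is m = 3: λ = 2 × 1.54 × 604 / 3.00 = 620 nm.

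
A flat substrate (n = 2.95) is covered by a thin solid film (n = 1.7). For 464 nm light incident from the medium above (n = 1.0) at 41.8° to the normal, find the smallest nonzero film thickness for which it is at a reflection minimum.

Ray reflecting at the top interface goes from n = 1.0 toward n = 1.7: a half-wave phase shift.
Bottom surface (1.7 → 2.95): reflection off a higher-index medium gives a half-wave phase shift.
The two reflections carry the same phase change, so no net offset.
For dark reflection here: 2 n t cos θ_r = (m + ½) λ.
Snell's law: 1.0 sin 41.8° = 1.7 sin θ_r → sin θ_r = 0.392, cos θ_r = 0.920.
Minimum at m = 0: t = λ / (4 n cos θ_r) = 464 / (4 × 1.7 × 0.920) = 74.2 nm.

74.2 nm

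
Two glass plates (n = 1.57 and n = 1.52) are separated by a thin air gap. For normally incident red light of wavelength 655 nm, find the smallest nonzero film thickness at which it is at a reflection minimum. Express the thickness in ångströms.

3275 Å

Ray reflecting at the top interface goes from n = 1.57 toward n = 1.0: no phase shift.
Bottom surface (1.0 → 1.52): reflection off a higher-index medium gives a half-wave phase shift.
Exactly one π shift → a net half-wave offset.
With one net inversion, destructive interference in reflection requires 2 n t = m λ.
Minimum nonzero at m = 1: t = λ / (2 n) = 655 / (2 × 1.0) = 328 nm.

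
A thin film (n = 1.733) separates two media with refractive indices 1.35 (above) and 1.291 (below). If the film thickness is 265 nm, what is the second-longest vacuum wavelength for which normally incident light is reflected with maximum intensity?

612 nm

At the upper boundary (n = 1.35 to n = 1.733) the reflected ray undergoes a half-wave phase shift.
At the lower boundary (n = 1.733 to n = 1.291) the reflected ray undergoes no phase shift.
Exactly one π shift → a net half-wave offset.
So the condition for constructive reflection is 2 n t = (m + ½) λ.
λ = 2 n t / (m + ½). The second-longest wavelength is m = 1: λ = 2 × 1.733 × 265 / 1.50 = 612 nm.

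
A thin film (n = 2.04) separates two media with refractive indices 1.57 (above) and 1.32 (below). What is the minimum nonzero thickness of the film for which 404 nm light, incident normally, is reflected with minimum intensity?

Top surface (1.57 → 2.04): reflection off a higher-index medium gives a half-wave phase shift.
Ray reflecting at the bottom interface goes from n = 2.04 toward n = 1.32: no phase shift.
The two reflections differ by half a wavelength.
So the condition for destructive reflection is 2 n t = m λ.
Minimum nonzero at m = 1: t = λ / (2 n) = 404 / (2 × 2.04) = 99.0 nm.

99.0 nm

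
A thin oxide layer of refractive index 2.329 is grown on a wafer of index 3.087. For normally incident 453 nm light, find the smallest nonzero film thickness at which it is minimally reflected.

48.6 nm

Top surface (1.0 → 2.329): reflection off a higher-index medium gives a half-wave phase shift.
Ray reflecting at the bottom interface goes from n = 2.329 toward n = 3.087: a half-wave phase shift.
Zero or two π shifts → no net half-wave offset.
So the condition for destructive reflection is 2 n t = (m + ½) λ.
Minimum at m = 0: t = λ / (4 n) = 453 / (4 × 2.329) = 48.6 nm.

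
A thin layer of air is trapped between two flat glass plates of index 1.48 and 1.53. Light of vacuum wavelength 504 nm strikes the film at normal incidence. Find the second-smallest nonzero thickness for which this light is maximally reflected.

378 nm

Top surface (1.48 → 1.0): reflection off a lower-index medium gives no phase shift.
Bottom surface (1.0 → 1.53): reflection off a higher-index medium gives a half-wave phase shift.
The two reflections differ by half a wavelength.
So the condition for constructive reflection is 2 n t = (m + ½) λ.
The second-smallest nonzero thickness corresponds to m = 1: t = (m + ½) λ / (2 n) = 1.50 × 504 / (2 × 1.0) = 378 nm.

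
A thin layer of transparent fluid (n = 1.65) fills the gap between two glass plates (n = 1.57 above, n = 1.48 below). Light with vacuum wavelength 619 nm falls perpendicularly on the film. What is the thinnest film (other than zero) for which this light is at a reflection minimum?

Ray reflecting at the top interface goes from n = 1.57 toward n = 1.65: a half-wave phase shift.
Bottom surface (1.65 → 1.48): reflection off a lower-index medium gives no phase shift.
Net: one phase inversion between the two reflected rays.
For weak reflection here: 2 n t = m λ.
Minimum nonzero at m = 1: t = λ / (2 n) = 619 / (2 × 1.65) = 188 nm.

188 nm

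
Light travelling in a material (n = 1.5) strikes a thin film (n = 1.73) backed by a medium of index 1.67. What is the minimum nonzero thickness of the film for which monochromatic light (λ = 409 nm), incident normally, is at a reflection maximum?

59.1 nm

Top surface (1.5 → 1.73): reflection off a higher-index medium gives a half-wave phase shift.
At the lower boundary (n = 1.73 to n = 1.67) the reflected ray undergoes no phase shift.
Exactly one π shift → a net half-wave offset.
So the condition for constructive reflection is 2 n t = (m + ½) λ.
Minimum at m = 0: t = λ / (4 n) = 409 / (4 × 1.73) = 59.1 nm.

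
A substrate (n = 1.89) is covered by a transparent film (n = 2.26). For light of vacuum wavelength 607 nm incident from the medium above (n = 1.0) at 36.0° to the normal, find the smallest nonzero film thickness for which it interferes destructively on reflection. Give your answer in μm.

Top surface (1.0 → 2.26): reflection off a higher-index medium gives a half-wave phase shift.
Bottom surface (2.26 → 1.89): reflection off a lower-index medium gives no phase shift.
Net: one phase inversion between the two reflected rays.
So the condition for destructive reflection is 2 n t cos θ_r = m λ.
Snell's law: 1.0 sin 36.0° = 2.26 sin θ_r → sin θ_r = 0.260, cos θ_r = 0.966.
Minimum nonzero at m = 1: t = λ / (2 n cos θ_r) = 607 / (2 × 2.26 × 0.966) = 139 nm.

0.139 μm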